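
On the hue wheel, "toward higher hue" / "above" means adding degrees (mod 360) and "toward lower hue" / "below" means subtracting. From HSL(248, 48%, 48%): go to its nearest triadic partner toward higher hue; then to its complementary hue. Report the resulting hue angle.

248 + 120 = 368 → 368 − 360 = 8°   (triadic ↑)
8 + 180 = 188°   (complement)

188°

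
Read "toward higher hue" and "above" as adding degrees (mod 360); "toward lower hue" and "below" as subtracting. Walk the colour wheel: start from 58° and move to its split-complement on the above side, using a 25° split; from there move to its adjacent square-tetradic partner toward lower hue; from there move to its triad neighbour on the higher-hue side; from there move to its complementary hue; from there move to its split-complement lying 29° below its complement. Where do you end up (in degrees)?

264°

+205° (split-comp 25° ↑): 58 + 205 = 263°
−90° (square ↓): 263 − 90 = 173°
+120° (triadic ↑): 173 + 120 = 293°
+180° (complement): 293 + 180 = 473 → 473 − 360 = 113°
+151° (split-comp 29° ↓): 113 + 151 = 264°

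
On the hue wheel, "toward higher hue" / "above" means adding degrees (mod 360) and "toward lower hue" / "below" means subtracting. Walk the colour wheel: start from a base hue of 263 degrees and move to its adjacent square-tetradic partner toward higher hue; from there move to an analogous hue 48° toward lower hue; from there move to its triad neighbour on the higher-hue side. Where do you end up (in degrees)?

263 + 90 = 353°   (square ↑)
353 − 48 = 305°   (analog 48° ↓)
305 + 120 = 425 → 425 − 360 = 65°   (triadic ↑)

65°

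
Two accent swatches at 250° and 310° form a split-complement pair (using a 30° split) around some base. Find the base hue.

The accents sit 30° either side of the complement, so the complement is their short-arc midpoint on the wheel.
Short-arc midpoint of 250° and 310°: 280°.
Base is 180° from the complement: 280 − 180 = 100°

100°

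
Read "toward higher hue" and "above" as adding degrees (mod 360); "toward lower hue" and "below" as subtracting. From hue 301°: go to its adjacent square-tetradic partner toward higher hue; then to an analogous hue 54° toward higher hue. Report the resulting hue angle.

+90° (square ↑): 301 + 90 = 391 → 391 − 360 = 31°
+54° (analog 54° ↑): 31 + 54 = 85°

85°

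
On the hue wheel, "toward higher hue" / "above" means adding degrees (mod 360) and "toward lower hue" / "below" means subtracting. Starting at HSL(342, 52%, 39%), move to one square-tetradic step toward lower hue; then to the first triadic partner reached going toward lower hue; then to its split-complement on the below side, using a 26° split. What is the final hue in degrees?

square ↓ −90°: 342 − 90 = 252°
triadic ↓ −120°: 252 − 120 = 132°
split-comp 26° ↓ +154°: 132 + 154 = 286°

286°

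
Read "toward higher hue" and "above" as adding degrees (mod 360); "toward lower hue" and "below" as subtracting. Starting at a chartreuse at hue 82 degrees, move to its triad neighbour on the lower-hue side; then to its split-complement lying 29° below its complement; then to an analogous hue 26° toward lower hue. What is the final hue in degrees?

87°

82 − 120 = -38 → -38 + 360 = 322°   (triadic ↓)
322 + 151 = 473 → 473 − 360 = 113°   (split-comp 29° ↓)
113 − 26 = 87°   (analog 26° ↓)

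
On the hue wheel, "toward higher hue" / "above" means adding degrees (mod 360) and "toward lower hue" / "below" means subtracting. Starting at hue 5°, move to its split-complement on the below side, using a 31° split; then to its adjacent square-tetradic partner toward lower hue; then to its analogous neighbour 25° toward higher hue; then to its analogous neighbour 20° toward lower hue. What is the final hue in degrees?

69°

5 + 149 = 154°   (split-comp 31° ↓)
154 − 90 = 64°   (square ↓)
64 + 25 = 89°   (analog 25° ↑)
89 − 20 = 69°   (analog 20° ↓)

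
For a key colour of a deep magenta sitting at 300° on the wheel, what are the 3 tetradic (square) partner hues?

A square tetradic scheme places four hues every 90°.
300 + 90 = 390 → 390 − 360 = 30°
300 + 180 = 480 → 480 − 360 = 120°
300 + 270 = 570 → 570 − 360 = 210°

30°, 120° and 210°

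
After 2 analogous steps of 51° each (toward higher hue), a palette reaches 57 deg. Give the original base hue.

315°

2 steps of 51° (toward higher hue) give a net shift of +102°.
Start = end − shift: 57 − 102 = -45 → -45 + 360 = 315°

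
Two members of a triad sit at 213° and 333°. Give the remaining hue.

A triad spaces three hues 120° apart.
The full set is {93°, 213°, 333°}.

93°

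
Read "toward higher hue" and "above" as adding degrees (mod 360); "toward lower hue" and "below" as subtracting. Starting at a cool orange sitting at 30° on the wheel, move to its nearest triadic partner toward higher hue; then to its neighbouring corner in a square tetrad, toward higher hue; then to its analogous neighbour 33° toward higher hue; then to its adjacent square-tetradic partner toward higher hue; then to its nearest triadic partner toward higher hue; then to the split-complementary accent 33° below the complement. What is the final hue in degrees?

270°

triadic ↑ +120°: 30 + 120 = 150°
square ↑ +90°: 150 + 90 = 240°
analog 33° ↑ +33°: 240 + 33 = 273°
square ↑ +90°: 273 + 90 = 363 → 363 − 360 = 3°
triadic ↑ +120°: 3 + 120 = 123°
split-comp 33° ↓ +147°: 123 + 147 = 270°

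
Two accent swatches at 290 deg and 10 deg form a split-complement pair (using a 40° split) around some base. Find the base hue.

The accents sit 40° either side of the complement, so the complement is their short-arc midpoint on the wheel.
Short-arc midpoint of 290° and 10°: 330°.
Base is 180° from the complement: 330 − 180 = 150°

150°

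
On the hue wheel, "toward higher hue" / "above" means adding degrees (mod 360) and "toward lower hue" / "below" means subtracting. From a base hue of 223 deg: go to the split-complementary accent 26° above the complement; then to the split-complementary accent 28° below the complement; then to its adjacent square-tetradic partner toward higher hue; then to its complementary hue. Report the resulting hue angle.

+206° (split-comp 26° ↑): 223 + 206 = 429 → 429 − 360 = 69°
+152° (split-comp 28° ↓): 69 + 152 = 221°
+90° (square ↑): 221 + 90 = 311°
+180° (complement): 311 + 180 = 491 → 491 − 360 = 131°

131°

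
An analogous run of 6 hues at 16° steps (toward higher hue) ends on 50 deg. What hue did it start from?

330°

5 steps of 16° (toward higher hue) give a net shift of +80°.
Start = end − shift: 50 − 80 = -30 → -30 + 360 = 330°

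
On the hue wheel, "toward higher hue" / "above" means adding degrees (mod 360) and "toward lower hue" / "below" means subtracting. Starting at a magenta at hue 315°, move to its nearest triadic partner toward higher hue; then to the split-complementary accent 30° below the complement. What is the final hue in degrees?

225°

+120° (triadic ↑): 315 + 120 = 435 → 435 − 360 = 75°
+150° (split-comp 30° ↓): 75 + 150 = 225°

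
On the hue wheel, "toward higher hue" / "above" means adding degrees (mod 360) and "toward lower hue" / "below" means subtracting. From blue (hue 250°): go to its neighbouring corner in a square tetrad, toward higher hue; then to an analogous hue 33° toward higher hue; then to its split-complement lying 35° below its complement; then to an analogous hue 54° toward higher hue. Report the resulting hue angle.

+90° (square ↑): 250 + 90 = 340°
+33° (analog 33° ↑): 340 + 33 = 373 → 373 − 360 = 13°
+145° (split-comp 35° ↓): 13 + 145 = 158°
+54° (analog 54° ↑): 158 + 54 = 212°

212°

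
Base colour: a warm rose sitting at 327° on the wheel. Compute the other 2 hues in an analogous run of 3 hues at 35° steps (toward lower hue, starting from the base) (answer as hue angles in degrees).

292° and 257°

Analogous hues sit every 35° along the wheel.
327 − 35 = 292°
327 − 70 = 257°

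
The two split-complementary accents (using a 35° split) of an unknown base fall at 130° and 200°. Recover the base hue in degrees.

The accents sit 35° either side of the complement, so the complement is their short-arc midpoint on the wheel.
Short-arc midpoint of 130° and 200°: 165°.
Base is 180° from the complement: 165 − 180 = -15 → -15 + 360 = 345°

345°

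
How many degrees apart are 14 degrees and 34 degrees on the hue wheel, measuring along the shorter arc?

|14 − 34| = 20.
20 ≤ 180, so the shorter arc is 20°.

20°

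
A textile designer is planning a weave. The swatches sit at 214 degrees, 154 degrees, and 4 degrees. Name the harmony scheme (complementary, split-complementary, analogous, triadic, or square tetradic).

split-complementary

Sort the hues: 4°, 154°, 214°.
Successive gaps around the wheel: 150°, 60°, 150°.
Two 150° gaps and one 60° gap — a base hue opposite a pair of accents 30° either side of its complement — is the split-complementary pattern.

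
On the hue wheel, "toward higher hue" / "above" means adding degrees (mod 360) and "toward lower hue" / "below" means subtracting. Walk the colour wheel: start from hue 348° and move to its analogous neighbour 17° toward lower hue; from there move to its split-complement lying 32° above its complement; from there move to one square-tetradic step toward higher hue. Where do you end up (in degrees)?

273°

348 − 17 = 331°   (analog 17° ↓)
331 + 212 = 543 → 543 − 360 = 183°   (split-comp 32° ↑)
183 + 90 = 273°   (square ↑)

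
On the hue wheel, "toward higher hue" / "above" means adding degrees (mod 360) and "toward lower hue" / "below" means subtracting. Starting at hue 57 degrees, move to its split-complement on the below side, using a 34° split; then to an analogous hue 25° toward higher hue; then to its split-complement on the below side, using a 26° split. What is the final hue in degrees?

22°

+146° (split-comp 34° ↓): 57 + 146 = 203°
+25° (analog 25° ↑): 203 + 25 = 228°
+154° (split-comp 26° ↓): 228 + 154 = 382 → 382 − 360 = 22°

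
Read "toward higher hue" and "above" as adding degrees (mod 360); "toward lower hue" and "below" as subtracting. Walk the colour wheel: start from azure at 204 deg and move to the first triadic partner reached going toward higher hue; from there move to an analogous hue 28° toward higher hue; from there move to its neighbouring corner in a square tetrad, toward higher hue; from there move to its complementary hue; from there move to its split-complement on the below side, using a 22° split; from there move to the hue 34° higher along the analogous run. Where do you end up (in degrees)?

94°

+120° (triadic ↑): 204 + 120 = 324°
+28° (analog 28° ↑): 324 + 28 = 352°
+90° (square ↑): 352 + 90 = 442 → 442 − 360 = 82°
+180° (complement): 82 + 180 = 262°
+158° (split-comp 22° ↓): 262 + 158 = 420 → 420 − 360 = 60°
+34° (analog 34° ↑): 60 + 34 = 94°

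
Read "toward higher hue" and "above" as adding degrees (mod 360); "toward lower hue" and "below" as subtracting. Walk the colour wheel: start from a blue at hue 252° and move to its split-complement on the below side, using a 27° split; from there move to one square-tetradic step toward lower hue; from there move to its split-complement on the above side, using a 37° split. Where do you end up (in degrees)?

+153° (split-comp 27° ↓): 252 + 153 = 405 → 405 − 360 = 45°
−90° (square ↓): 45 − 90 = -45 → -45 + 360 = 315°
+217° (split-comp 37° ↑): 315 + 217 = 532 → 532 − 360 = 172°

172°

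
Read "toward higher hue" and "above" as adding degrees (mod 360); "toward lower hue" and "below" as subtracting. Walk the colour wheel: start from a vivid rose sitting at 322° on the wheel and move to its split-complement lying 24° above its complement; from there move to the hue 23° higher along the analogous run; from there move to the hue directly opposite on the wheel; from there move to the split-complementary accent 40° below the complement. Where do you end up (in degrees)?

149°

322 + 204 = 526 → 526 − 360 = 166°   (split-comp 24° ↑)
166 + 23 = 189°   (analog 23° ↑)
189 + 180 = 369 → 369 − 360 = 9°   (complement)
9 + 140 = 149°   (split-comp 40° ↓)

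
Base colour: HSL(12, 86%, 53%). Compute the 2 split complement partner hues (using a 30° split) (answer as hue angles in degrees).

162° and 222°

Split-complementary hues sit 30° either side of the complement.
Complement of 12°: 12 + 180 = 192°
192 − 30 = 162°
192 + 30 = 222°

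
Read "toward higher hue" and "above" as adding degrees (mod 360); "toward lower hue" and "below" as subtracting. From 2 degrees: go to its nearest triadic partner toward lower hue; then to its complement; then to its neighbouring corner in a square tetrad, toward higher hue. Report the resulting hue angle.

152°

2 − 120 = -118 → -118 + 360 = 242°   (triadic ↓)
242 + 180 = 422 → 422 − 360 = 62°   (complement)
62 + 90 = 152°   (square ↑)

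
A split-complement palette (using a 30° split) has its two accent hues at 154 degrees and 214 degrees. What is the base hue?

The accents sit 30° either side of the complement, so the complement is their short-arc midpoint on the wheel.
Short-arc midpoint of 154° and 214°: 184°.
Base is 180° from the complement: 184 − 180 = 4°

4°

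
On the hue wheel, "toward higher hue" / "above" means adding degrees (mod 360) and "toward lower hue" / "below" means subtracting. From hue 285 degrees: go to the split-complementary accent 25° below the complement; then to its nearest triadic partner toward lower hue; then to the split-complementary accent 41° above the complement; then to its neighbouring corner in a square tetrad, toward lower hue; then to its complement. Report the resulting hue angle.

split-comp 25° ↓ +155°: 285 + 155 = 440 → 440 − 360 = 80°
triadic ↓ −120°: 80 − 120 = -40 → -40 + 360 = 320°
split-comp 41° ↑ +221°: 320 + 221 = 541 → 541 − 360 = 181°
square ↓ −90°: 181 − 90 = 91°
complement +180°: 91 + 180 = 271°

271°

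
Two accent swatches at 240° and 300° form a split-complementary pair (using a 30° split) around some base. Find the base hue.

The accents sit 30° either side of the complement, so the complement is their short-arc midpoint on the wheel.
Short-arc midpoint of 240° and 300°: 270°.
Base is 180° from the complement: 270 − 180 = 90°

90°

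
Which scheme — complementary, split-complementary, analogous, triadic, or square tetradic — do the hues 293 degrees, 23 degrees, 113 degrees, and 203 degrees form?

Sort the hues: 23°, 113°, 203°, 293°.
Successive gaps around the wheel: 90°, 90°, 90°, 90°.
Four hues every 90° form a square tetradic scheme.

square tetradic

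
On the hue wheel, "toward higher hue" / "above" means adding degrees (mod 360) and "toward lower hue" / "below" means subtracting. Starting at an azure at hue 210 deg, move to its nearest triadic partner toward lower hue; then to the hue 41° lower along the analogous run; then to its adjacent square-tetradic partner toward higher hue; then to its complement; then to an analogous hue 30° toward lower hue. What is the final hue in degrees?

210 − 120 = 90°   (triadic ↓)
90 − 41 = 49°   (analog 41° ↓)
49 + 90 = 139°   (square ↑)
139 + 180 = 319°   (complement)
319 − 30 = 289°   (analog 30° ↓)

289°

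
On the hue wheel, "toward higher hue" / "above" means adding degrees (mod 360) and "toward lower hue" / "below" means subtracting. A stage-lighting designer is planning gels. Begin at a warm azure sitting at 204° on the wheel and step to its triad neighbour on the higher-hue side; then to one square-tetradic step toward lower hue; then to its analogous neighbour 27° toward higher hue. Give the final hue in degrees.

261°

204 + 120 = 324°   (triadic ↑)
324 − 90 = 234°   (square ↓)
234 + 27 = 261°   (analog 27° ↑)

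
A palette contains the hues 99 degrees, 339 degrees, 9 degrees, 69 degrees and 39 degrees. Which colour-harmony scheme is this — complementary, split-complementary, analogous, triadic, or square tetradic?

analogous

Sort the hues: 9°, 39°, 69°, 99°, 339°.
Successive gaps around the wheel: 30°, 30°, 30°, 240°, 30°.
A run of hues at equal small steps (30°) with one large closing gap is an analogous group.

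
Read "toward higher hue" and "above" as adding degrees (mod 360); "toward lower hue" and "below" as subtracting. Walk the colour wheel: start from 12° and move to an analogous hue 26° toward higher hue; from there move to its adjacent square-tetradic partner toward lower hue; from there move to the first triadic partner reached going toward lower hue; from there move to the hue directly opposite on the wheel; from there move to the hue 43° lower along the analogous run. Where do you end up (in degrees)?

325°

+26° (analog 26° ↑): 12 + 26 = 38°
−90° (square ↓): 38 − 90 = -52 → -52 + 360 = 308°
−120° (triadic ↓): 308 − 120 = 188°
+180° (complement): 188 + 180 = 368 → 368 − 360 = 8°
−43° (analog 43° ↓): 8 − 43 = -35 → -35 + 360 = 325°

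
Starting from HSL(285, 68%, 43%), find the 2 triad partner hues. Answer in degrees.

285 + 120 = 405 → 405 − 360 = 45°
285 + 240 = 525 → 525 − 360 = 165°

45° and 165°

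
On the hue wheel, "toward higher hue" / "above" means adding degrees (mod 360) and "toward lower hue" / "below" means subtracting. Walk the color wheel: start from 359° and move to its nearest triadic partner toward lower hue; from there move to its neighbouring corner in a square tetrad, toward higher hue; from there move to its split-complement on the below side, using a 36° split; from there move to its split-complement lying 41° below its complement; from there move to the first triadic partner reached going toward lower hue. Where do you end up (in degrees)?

359 − 120 = 239°   (triadic ↓)
239 + 90 = 329°   (square ↑)
329 + 144 = 473 → 473 − 360 = 113°   (split-comp 36° ↓)
113 + 139 = 252°   (split-comp 41° ↓)
252 − 120 = 132°   (triadic ↓)

132°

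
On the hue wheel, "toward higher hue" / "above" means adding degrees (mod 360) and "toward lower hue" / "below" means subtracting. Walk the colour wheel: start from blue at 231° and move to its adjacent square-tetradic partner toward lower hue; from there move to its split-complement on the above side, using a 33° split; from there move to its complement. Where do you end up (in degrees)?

174°

−90° (square ↓): 231 − 90 = 141°
+213° (split-comp 33° ↑): 141 + 213 = 354°
+180° (complement): 354 + 180 = 534 → 534 − 360 = 174°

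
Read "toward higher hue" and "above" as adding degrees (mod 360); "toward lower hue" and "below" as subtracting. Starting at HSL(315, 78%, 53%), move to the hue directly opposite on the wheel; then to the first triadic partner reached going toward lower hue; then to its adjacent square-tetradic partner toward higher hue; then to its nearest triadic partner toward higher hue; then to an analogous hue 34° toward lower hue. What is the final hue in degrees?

191°

complement +180°: 315 + 180 = 495 → 495 − 360 = 135°
triadic ↓ −120°: 135 − 120 = 15°
square ↑ +90°: 15 + 90 = 105°
triadic ↑ +120°: 105 + 120 = 225°
analog 34° ↓ −34°: 225 − 34 = 191°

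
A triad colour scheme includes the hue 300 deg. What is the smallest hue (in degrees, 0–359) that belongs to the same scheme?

60°

A triad places three hues 120° apart.
The full set through 300° is {60°, 180°, 300°}.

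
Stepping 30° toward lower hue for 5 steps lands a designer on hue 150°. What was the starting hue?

300°

5 steps of 30° (toward lower hue) give a net shift of −150°.
Start = end − shift: 150 + 150 = 300°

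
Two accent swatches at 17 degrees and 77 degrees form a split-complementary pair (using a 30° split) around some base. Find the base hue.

The accents sit 30° either side of the complement, so the complement is their short-arc midpoint on the wheel.
Short-arc midpoint of 17° and 77°: 47°.
Base is 180° from the complement: 47 − 180 = -133 → -133 + 360 = 227°

227°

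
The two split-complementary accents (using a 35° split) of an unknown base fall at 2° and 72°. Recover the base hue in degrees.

The accents sit 35° either side of the complement, so the complement is their short-arc midpoint on the wheel.
Short-arc midpoint of 2° and 72°: 37°.
Base is 180° from the complement: 37 − 180 = -143 → -143 + 360 = 217°

217°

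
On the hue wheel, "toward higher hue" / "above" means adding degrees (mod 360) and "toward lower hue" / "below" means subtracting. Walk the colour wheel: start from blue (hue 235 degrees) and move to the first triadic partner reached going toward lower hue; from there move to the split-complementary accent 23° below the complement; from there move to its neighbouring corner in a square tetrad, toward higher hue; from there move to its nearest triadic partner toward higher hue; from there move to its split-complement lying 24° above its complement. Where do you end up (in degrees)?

−120° (triadic ↓): 235 − 120 = 115°
+157° (split-comp 23° ↓): 115 + 157 = 272°
+90° (square ↑): 272 + 90 = 362 → 362 − 360 = 2°
+120° (triadic ↑): 2 + 120 = 122°
+204° (split-comp 24° ↑): 122 + 204 = 326°

326°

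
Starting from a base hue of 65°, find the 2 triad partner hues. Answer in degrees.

65 + 120 = 185°
65 + 240 = 305°

185° and 305°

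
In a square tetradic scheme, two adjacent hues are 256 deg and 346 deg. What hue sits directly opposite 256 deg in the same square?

A square tetradic scheme places four hues 90° apart; opposite corners are 180° apart.
256 + 180 = 436 → 436 − 360 = 76°

76°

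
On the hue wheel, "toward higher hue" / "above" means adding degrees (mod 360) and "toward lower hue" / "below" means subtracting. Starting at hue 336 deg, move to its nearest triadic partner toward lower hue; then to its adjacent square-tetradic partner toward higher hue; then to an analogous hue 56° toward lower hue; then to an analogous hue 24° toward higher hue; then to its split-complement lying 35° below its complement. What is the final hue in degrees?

59°

triadic ↓ −120°: 336 − 120 = 216°
square ↑ +90°: 216 + 90 = 306°
analog 56° ↓ −56°: 306 − 56 = 250°
analog 24° ↑ +24°: 250 + 24 = 274°
split-comp 35° ↓ +145°: 274 + 145 = 419 → 419 − 360 = 59°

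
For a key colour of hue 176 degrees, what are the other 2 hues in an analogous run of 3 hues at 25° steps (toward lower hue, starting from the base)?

151° and 126°

Analogous hues sit every 25° along the wheel.
176 − 25 = 151°
176 − 50 = 126°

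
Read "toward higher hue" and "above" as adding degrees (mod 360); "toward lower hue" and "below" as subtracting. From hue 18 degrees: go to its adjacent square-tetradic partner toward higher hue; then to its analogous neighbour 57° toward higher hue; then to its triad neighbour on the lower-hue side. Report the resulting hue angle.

square ↑ +90°: 18 + 90 = 108°
analog 57° ↑ +57°: 108 + 57 = 165°
triadic ↓ −120°: 165 − 120 = 45°

45°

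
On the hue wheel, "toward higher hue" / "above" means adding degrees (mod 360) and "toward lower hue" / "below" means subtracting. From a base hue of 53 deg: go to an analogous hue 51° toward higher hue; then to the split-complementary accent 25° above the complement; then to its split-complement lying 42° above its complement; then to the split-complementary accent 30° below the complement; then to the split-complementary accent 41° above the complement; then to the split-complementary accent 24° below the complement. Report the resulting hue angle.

338°

analog 51° ↑ +51°: 53 + 51 = 104°
split-comp 25° ↑ +205°: 104 + 205 = 309°
split-comp 42° ↑ +222°: 309 + 222 = 531 → 531 − 360 = 171°
split-comp 30° ↓ +150°: 171 + 150 = 321°
split-comp 41° ↑ +221°: 321 + 221 = 542 → 542 − 360 = 182°
split-comp 24° ↓ +156°: 182 + 156 = 338°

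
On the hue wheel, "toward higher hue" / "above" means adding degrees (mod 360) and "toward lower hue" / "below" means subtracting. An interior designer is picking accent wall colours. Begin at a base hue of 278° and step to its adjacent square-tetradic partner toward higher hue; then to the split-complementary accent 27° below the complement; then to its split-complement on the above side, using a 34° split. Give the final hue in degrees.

square ↑ +90°: 278 + 90 = 368 → 368 − 360 = 8°
split-comp 27° ↓ +153°: 8 + 153 = 161°
split-comp 34° ↑ +214°: 161 + 214 = 375 → 375 − 360 = 15°

15°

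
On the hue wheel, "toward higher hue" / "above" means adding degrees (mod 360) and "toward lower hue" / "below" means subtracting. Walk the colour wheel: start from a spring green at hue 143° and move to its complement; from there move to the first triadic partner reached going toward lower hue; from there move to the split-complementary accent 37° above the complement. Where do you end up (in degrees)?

60°

+180° (complement): 143 + 180 = 323°
−120° (triadic ↓): 323 − 120 = 203°
+217° (split-comp 37° ↑): 203 + 217 = 420 → 420 − 360 = 60°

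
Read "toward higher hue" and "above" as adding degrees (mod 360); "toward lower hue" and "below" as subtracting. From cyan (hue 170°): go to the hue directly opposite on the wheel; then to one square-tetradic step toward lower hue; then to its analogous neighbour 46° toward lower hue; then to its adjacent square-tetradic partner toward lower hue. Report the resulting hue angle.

124°

+180° (complement): 170 + 180 = 350°
−90° (square ↓): 350 − 90 = 260°
−46° (analog 46° ↓): 260 − 46 = 214°
−90° (square ↓): 214 − 90 = 124°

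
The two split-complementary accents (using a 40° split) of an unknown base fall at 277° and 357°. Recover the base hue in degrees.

137°

The accents sit 40° either side of the complement, so the complement is their short-arc midpoint on the wheel.
Short-arc midpoint of 277° and 357°: 317°.
Base is 180° from the complement: 317 − 180 = 137°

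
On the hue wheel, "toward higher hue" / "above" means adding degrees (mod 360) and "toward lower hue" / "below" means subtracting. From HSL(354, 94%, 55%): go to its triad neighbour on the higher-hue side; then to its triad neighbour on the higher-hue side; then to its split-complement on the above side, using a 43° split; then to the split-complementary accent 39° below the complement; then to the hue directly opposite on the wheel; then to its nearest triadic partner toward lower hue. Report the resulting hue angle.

354 + 120 = 474 → 474 − 360 = 114°   (triadic ↑)
114 + 120 = 234°   (triadic ↑)
234 + 223 = 457 → 457 − 360 = 97°   (split-comp 43° ↑)
97 + 141 = 238°   (split-comp 39° ↓)
238 + 180 = 418 → 418 − 360 = 58°   (complement)
58 − 120 = -62 → -62 + 360 = 298°   (triadic ↓)

298°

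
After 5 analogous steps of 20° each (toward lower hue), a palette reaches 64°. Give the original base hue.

5 steps of 20° (toward lower hue) give a net shift of −100°.
Start = end − shift: 64 + 100 = 164°

164°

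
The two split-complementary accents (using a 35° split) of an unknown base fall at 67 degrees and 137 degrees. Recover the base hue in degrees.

The accents sit 35° either side of the complement, so the complement is their short-arc midpoint on the wheel.
Short-arc midpoint of 67° and 137°: 102°.
Base is 180° from the complement: 102 − 180 = -78 → -78 + 360 = 282°

282°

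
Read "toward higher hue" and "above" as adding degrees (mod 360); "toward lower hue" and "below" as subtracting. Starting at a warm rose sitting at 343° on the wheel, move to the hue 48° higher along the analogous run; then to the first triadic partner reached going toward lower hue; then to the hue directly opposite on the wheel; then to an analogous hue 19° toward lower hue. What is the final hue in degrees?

72°

+48° (analog 48° ↑): 343 + 48 = 391 → 391 − 360 = 31°
−120° (triadic ↓): 31 − 120 = -89 → -89 + 360 = 271°
+180° (complement): 271 + 180 = 451 → 451 − 360 = 91°
−19° (analog 19° ↓): 91 − 19 = 72°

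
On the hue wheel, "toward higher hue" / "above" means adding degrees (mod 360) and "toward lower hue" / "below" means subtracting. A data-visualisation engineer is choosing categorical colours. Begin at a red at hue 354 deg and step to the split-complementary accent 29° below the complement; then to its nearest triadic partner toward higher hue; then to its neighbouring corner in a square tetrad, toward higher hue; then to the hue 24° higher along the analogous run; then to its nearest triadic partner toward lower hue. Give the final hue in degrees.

+151° (split-comp 29° ↓): 354 + 151 = 505 → 505 − 360 = 145°
+120° (triadic ↑): 145 + 120 = 265°
+90° (square ↑): 265 + 90 = 355°
+24° (analog 24° ↑): 355 + 24 = 379 → 379 − 360 = 19°
−120° (triadic ↓): 19 − 120 = -101 → -101 + 360 = 259°

259°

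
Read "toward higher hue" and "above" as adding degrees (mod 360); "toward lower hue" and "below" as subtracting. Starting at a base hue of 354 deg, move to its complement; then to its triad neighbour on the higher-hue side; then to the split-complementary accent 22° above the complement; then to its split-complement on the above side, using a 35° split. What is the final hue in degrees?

351°

complement +180°: 354 + 180 = 534 → 534 − 360 = 174°
triadic ↑ +120°: 174 + 120 = 294°
split-comp 22° ↑ +202°: 294 + 202 = 496 → 496 − 360 = 136°
split-comp 35° ↑ +215°: 136 + 215 = 351°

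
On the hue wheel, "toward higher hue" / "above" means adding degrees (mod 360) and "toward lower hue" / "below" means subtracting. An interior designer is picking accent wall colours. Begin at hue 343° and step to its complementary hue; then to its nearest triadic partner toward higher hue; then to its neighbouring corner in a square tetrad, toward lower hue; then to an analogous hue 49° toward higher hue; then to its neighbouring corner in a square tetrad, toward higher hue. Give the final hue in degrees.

332°

343 + 180 = 523 → 523 − 360 = 163°   (complement)
163 + 120 = 283°   (triadic ↑)
283 − 90 = 193°   (square ↓)
193 + 49 = 242°   (analog 49° ↑)
242 + 90 = 332°   (square ↑)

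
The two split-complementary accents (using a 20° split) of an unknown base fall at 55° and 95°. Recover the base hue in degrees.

255°

The accents sit 20° either side of the complement, so the complement is their short-arc midpoint on the wheel.
Short-arc midpoint of 55° and 95°: 75°.
Base is 180° from the complement: 75 − 180 = -105 → -105 + 360 = 255°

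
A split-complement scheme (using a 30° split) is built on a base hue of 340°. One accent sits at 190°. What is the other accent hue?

130°

Split-complementary hues sit 30° either side of the complement.
Complement of the base 340°: 340 + 180 = 520 → 520 − 360 = 160°
The given accent 190° is 30° one side of 160°; the other accent sits 30° the other side: 160 − 30 = 130°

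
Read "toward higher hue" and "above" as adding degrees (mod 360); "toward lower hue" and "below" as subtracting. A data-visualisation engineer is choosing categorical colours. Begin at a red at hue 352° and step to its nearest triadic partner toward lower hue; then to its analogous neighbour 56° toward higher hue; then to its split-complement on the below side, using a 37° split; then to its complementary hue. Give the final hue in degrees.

triadic ↓ −120°: 352 − 120 = 232°
analog 56° ↑ +56°: 232 + 56 = 288°
split-comp 37° ↓ +143°: 288 + 143 = 431 → 431 − 360 = 71°
complement +180°: 71 + 180 = 251°

251°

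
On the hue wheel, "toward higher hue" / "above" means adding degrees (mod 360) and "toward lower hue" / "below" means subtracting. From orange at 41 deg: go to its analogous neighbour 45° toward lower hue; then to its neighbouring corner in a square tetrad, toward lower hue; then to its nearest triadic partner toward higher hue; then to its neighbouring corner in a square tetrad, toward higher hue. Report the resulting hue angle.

analog 45° ↓ −45°: 41 − 45 = -4 → -4 + 360 = 356°
square ↓ −90°: 356 − 90 = 266°
triadic ↑ +120°: 266 + 120 = 386 → 386 − 360 = 26°
square ↑ +90°: 26 + 90 = 116°

116°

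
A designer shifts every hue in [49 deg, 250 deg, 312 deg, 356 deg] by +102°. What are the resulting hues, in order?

49 + 102 = 151°
250 + 102 = 352°
312 + 102 = 414 → 414 − 360 = 54°
356 + 102 = 458 → 458 − 360 = 98°

151°, 352°, 54°, 98°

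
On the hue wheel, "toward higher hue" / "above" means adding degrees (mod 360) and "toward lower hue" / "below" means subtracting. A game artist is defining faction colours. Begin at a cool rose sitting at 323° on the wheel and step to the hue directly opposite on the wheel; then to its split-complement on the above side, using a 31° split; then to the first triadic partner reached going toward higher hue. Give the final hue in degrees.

114°

323 + 180 = 503 → 503 − 360 = 143°   (complement)
143 + 211 = 354°   (split-comp 31° ↑)
354 + 120 = 474 → 474 − 360 = 114°   (triadic ↑)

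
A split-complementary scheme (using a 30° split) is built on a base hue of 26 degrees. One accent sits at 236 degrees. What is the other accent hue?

176°

Split-complementary hues sit 30° either side of the complement.
Complement of the base 26°: 26 + 180 = 206°
The given accent 236° is 30° one side of 206°; the other accent sits 30° the other side: 206 − 30 = 176°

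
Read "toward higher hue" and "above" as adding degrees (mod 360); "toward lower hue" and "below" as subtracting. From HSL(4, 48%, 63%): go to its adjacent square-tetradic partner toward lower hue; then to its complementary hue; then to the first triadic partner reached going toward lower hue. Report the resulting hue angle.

334°

4 − 90 = -86 → -86 + 360 = 274°   (square ↓)
274 + 180 = 454 → 454 − 360 = 94°   (complement)
94 − 120 = -26 → -26 + 360 = 334°   (triadic ↓)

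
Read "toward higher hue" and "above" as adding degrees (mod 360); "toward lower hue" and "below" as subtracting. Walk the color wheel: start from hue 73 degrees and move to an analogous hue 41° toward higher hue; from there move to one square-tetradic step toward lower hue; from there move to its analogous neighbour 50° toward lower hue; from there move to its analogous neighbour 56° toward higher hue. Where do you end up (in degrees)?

73 + 41 = 114°   (analog 41° ↑)
114 − 90 = 24°   (square ↓)
24 − 50 = -26 → -26 + 360 = 334°   (analog 50° ↓)
334 + 56 = 390 → 390 − 360 = 30°   (analog 56° ↑)

30°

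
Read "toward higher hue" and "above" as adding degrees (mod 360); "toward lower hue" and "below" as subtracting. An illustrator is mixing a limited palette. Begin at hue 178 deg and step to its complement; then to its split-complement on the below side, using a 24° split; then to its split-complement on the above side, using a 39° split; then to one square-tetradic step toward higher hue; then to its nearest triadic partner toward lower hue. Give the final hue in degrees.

complement +180°: 178 + 180 = 358°
split-comp 24° ↓ +156°: 358 + 156 = 514 → 514 − 360 = 154°
split-comp 39° ↑ +219°: 154 + 219 = 373 → 373 − 360 = 13°
square ↑ +90°: 13 + 90 = 103°
triadic ↓ −120°: 103 − 120 = -17 → -17 + 360 = 343°

343°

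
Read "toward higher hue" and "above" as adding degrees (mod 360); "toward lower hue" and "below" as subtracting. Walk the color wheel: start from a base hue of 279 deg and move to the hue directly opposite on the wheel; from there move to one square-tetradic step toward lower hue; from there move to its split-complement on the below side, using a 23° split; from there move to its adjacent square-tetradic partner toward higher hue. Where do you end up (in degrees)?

256°

279 + 180 = 459 → 459 − 360 = 99°   (complement)
99 − 90 = 9°   (square ↓)
9 + 157 = 166°   (split-comp 23° ↓)
166 + 90 = 256°   (square ↑)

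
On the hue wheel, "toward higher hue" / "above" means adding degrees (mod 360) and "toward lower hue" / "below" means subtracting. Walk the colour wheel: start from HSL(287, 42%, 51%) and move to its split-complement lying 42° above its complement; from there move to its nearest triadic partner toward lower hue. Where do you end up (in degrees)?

287 + 222 = 509 → 509 − 360 = 149°   (split-comp 42° ↑)
149 − 120 = 29°   (triadic ↓)

29°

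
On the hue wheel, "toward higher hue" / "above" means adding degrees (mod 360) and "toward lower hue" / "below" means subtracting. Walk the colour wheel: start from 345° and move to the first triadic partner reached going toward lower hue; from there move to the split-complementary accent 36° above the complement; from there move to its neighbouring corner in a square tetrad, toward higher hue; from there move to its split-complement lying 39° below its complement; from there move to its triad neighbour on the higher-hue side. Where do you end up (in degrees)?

345 − 120 = 225°   (triadic ↓)
225 + 216 = 441 → 441 − 360 = 81°   (split-comp 36° ↑)
81 + 90 = 171°   (square ↑)
171 + 141 = 312°   (split-comp 39° ↓)
312 + 120 = 432 → 432 − 360 = 72°   (triadic ↑)

72°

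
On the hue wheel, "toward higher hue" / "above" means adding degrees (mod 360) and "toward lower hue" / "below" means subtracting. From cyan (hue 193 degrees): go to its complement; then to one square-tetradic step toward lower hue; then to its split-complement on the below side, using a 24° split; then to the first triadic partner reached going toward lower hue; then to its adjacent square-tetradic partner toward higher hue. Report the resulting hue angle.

49°

complement +180°: 193 + 180 = 373 → 373 − 360 = 13°
square ↓ −90°: 13 − 90 = -77 → -77 + 360 = 283°
split-comp 24° ↓ +156°: 283 + 156 = 439 → 439 − 360 = 79°
triadic ↓ −120°: 79 − 120 = -41 → -41 + 360 = 319°
square ↑ +90°: 319 + 90 = 409 → 409 − 360 = 49°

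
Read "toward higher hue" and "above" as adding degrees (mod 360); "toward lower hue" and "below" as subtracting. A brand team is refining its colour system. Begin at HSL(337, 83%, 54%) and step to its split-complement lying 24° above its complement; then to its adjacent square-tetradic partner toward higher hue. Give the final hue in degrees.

271°

337 + 204 = 541 → 541 − 360 = 181°   (split-comp 24° ↑)
181 + 90 = 271°   (square ↑)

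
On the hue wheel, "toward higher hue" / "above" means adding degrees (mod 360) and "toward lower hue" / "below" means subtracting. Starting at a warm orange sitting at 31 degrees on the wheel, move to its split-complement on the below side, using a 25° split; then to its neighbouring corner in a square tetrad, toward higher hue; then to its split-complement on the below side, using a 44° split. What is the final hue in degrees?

52°

split-comp 25° ↓ +155°: 31 + 155 = 186°
square ↑ +90°: 186 + 90 = 276°
split-comp 44° ↓ +136°: 276 + 136 = 412 → 412 − 360 = 52°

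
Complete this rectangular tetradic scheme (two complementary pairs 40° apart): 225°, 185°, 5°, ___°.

A rectangular tetradic uses two complementary pairs 40° apart: offsets 0°, 40°, 180°, 220°.
Among {5°, 185°, 225°}, 5° and 185° are a 180° pair.
The remaining hue 225° needs its own complement: 225 + 180 = 405 → 405 − 360 = 45°

45°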